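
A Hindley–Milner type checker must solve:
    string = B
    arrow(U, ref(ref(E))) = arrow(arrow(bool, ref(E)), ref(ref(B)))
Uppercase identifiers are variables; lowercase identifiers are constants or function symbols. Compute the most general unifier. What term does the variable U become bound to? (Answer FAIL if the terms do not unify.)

Bind B := string; substituting into the remaining equation gives: arrow(U, ref(ref(E))) = arrow(arrow(bool, ref(E)), ref(ref(string))).
Decompose arrow/2: U = arrow(bool, ref(E)),  ref(ref(E)) = ref(ref(string)).
Bind U := arrow(bool, ref(E)); no other remaining equation mentions U.
Decompose ref/1: ref(E) = ref(string).
Decompose ref/1: E = string.
Bind E := string. Substituting into the earlier binding gives U := arrow(bool, ref(string)).
MGU = { B -> string, U -> arrow(bool, ref(string)), E -> string }, so U -> arrow(bool, ref(string)).

arrow(bool, ref(string))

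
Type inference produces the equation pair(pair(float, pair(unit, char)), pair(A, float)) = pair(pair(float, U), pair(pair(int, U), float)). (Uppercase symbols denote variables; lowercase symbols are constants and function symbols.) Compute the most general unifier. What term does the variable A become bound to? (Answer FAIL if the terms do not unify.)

Decompose pair/2: pair(float, pair(unit, char)) = pair(float, U),  pair(A, float) = pair(pair(int, U), float).
Decompose pair/2: float = float,  pair(unit, char) = U.
Delete trivial equation float = float.
Bind U := pair(unit, char); substituting into the remaining equation gives: pair(A, float) = pair(pair(int, pair(unit, char)), float).
Decompose pair/2: A = pair(int, pair(unit, char)),  float = float.
Bind A := pair(int, pair(unit, char)); no other remaining equation mentions A.
Delete trivial equation float = float.
MGU = { U := pair(unit, char), A := pair(int, pair(unit, char)) }, so A := pair(int, pair(unit, char)).

pair(int, pair(unit, char))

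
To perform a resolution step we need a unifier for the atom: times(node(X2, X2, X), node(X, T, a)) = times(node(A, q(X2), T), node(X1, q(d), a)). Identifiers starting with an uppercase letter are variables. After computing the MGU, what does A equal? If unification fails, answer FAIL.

FAIL

Decompose times/2: node(X2, X2, X) = node(A, q(X2), T),  node(X, T, a) = node(X1, q(d), a).
Decompose node/3: X2 = A,  X2 = q(X2),  X = T.
Bind X2 := A; substituting into the one remaining equation that mentions X2 gives: A = q(A).
Occurs check fails: A occurs in q(A); the equation A = q(A) has no finite solution.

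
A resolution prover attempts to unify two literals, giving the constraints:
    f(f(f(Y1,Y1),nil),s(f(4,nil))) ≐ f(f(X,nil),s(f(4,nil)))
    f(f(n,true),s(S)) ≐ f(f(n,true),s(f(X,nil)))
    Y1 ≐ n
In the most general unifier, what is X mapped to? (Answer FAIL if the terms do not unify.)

Decompose f/2: f(f(Y1,Y1),nil) ≐ f(X,nil),  s(f(4,nil)) ≐ s(f(4,nil)).
Decompose f/2: f(Y1,Y1) ≐ X,  nil ≐ nil.
Bind X := f(Y1,Y1); substituting into the one remaining equation that mentions X gives: f(f(n,true),s(S)) ≐ f(f(n,true),s(f(f(Y1,Y1),nil))).
Delete trivial equation nil ≐ nil.
Delete trivial equation s(f(4,nil)) ≐ s(f(4,nil)).
Decompose f/2: f(n,true) ≐ f(n,true),  s(S) ≐ s(f(f(Y1,Y1),nil)).
Delete trivial equation f(n,true) ≐ f(n,true).
Decompose s/1: S ≐ f(f(Y1,Y1),nil).
Bind S := f(f(Y1,Y1),nil); no other remaining equation mentions S.
Bind Y1 := n. Substituting into the earlier bindings gives X := f(n,n), S := f(f(n,n),nil).
MGU = { X ↦ f(n,n), S ↦ f(f(n,n),nil), Y1 ↦ n }, so X ↦ f(n,n).

f(n,n)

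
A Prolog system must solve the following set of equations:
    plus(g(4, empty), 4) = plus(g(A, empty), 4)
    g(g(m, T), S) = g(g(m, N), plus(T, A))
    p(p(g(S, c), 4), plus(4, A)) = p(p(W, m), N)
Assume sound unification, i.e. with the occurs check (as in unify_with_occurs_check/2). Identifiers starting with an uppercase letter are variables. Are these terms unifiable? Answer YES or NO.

Decompose plus/2: g(4, empty) = g(A, empty),  4 = 4.
Decompose g/2: 4 = A,  empty = empty.
Bind A := 4; substituting into the 2 remaining equations that mention A gives: g(g(m, T), S) = g(g(m, N), plus(T, 4)),  p(p(g(S, c), 4), plus(4, 4)) = p(p(W, m), N).
Delete trivial equation empty = empty.
Delete trivial equation 4 = 4.
Decompose g/2: g(m, T) = g(m, N),  S = plus(T, 4).
Decompose g/2: m = m,  T = N.
Delete trivial equation m = m.
Bind T := N; substituting into the one remaining equation that mentions T gives: S = plus(N, 4).
Bind S := plus(N, 4); substituting into the remaining equation gives: p(p(g(plus(N, 4), c), 4), plus(4, 4)) = p(p(W, m), N).
Decompose p/2: p(g(plus(N, 4), c), 4) = p(W, m),  plus(4, 4) = N.
Decompose p/2: g(plus(N, 4), c) = W,  4 = m.
Bind W := g(plus(N, 4), c); no other remaining equation mentions W.
Clash: constants 4 and m differ; no unifier exists.

NO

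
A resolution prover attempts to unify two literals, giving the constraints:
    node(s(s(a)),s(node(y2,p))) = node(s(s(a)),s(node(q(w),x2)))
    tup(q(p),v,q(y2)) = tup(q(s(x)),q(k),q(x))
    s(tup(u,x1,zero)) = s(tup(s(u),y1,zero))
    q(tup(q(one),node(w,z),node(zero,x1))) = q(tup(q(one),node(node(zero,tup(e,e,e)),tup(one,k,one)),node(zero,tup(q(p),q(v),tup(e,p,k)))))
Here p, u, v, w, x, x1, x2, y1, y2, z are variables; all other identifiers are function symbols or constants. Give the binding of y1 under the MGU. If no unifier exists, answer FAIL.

FAIL

Decompose node/2: s(s(a)) = s(s(a)),  s(node(y2,p)) = s(node(q(w),x2)).
Delete trivial equation s(s(a)) = s(s(a)).
Decompose s/1: node(y2,p) = node(q(w),x2).
Decompose node/2: y2 = q(w),  p = x2.
Bind y2 := q(w); substituting into the one remaining equation that mentions y2 gives: tup(q(p),v,q(q(w))) = tup(q(s(x)),q(k),q(x)).
Bind p := x2; substituting into the 2 remaining equations that mention p gives: tup(q(x2),v,q(q(w))) = tup(q(s(x)),q(k),q(x)),  q(tup(q(one),node(w,z),node(zero,x1))) = q(tup(q(one),node(node(zero,tup(e,e,e)),tup(one,k,one)),node(zero,tup(q(x2),q(v),tup(e,x2,k))))).
Decompose tup/3: q(x2) = q(s(x)),  v = q(k),  q(q(w)) = q(x).
Decompose q/1: x2 = s(x).
Bind x2 := s(x); substituting into the one remaining equation that mentions x2 gives: q(tup(q(one),node(w,z),node(zero,x1))) = q(tup(q(one),node(node(zero,tup(e,e,e)),tup(one,k,one)),node(zero,tup(q(s(x)),q(v),tup(e,s(x),k))))). Substituting into the earlier binding gives p := s(x).
Bind v := q(k); substituting into the one remaining equation that mentions v gives: q(tup(q(one),node(w,z),node(zero,x1))) = q(tup(q(one),node(node(zero,tup(e,e,e)),tup(one,k,one)),node(zero,tup(q(s(x)),q(q(k)),tup(e,s(x),k))))).
Decompose q/1: q(w) = x.
Bind x := q(w); substituting into the one remaining equation that mentions x gives: q(tup(q(one),node(w,z),node(zero,x1))) = q(tup(q(one),node(node(zero,tup(e,e,e)),tup(one,k,one)),node(zero,tup(q(s(q(w))),q(q(k)),tup(e,s(q(w)),k))))). Substituting into the earlier bindings gives p := s(q(w)), x2 := s(q(w)).
Decompose s/1: tup(u,x1,zero) = tup(s(u),y1,zero).
Decompose tup/3: u = s(u),  x1 = y1,  zero = zero.
Occurs check fails: u occurs in s(u); the equation u = s(u) has no finite solution.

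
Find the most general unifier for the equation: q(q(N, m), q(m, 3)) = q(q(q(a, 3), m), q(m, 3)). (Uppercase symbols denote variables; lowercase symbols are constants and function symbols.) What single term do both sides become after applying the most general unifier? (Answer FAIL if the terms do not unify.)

q(q(q(a, 3), m), q(m, 3))

Decompose q/2: q(N, m) = q(q(a, 3), m),  q(m, 3) = q(m, 3).
Decompose q/2: N = q(a, 3),  m = m.
Bind N := q(a, 3); no other remaining equation mentions N.
Delete trivial equation m = m.
Delete trivial equation q(m, 3) = q(m, 3).
Applying the MGU to either side gives q(q(q(a, 3), m), q(m, 3)).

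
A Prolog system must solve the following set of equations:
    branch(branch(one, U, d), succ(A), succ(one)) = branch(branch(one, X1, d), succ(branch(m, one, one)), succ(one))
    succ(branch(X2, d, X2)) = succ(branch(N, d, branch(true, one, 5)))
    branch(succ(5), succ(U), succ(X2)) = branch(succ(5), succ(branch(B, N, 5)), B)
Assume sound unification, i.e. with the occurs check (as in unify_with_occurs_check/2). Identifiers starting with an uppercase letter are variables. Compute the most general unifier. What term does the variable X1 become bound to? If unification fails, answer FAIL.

Decompose branch/3: branch(one, U, d) = branch(one, X1, d),  succ(A) = succ(branch(m, one, one)),  succ(one) = succ(one).
Decompose branch/3: one = one,  U = X1,  d = d.
Delete trivial equation one = one.
Bind U := X1; substituting into the one remaining equation that mentions U gives: branch(succ(5), succ(X1), succ(X2)) = branch(succ(5), succ(branch(B, N, 5)), B).
Delete trivial equation d = d.
Decompose succ/1: A = branch(m, one, one).
Bind A := branch(m, one, one); no other remaining equation mentions A.
Delete trivial equation succ(one) = succ(one).
Decompose succ/1: branch(X2, d, X2) = branch(N, d, branch(true, one, 5)).
Decompose branch/3: X2 = N,  d = d,  X2 = branch(true, one, 5).
Bind X2 := N; substituting into the 2 remaining equations that mention X2 gives: N = branch(true, one, 5),  branch(succ(5), succ(X1), succ(N)) = branch(succ(5), succ(branch(B, N, 5)), B).
Delete trivial equation d = d.
Bind N := branch(true, one, 5); substituting into the remaining equation gives: branch(succ(5), succ(X1), succ(branch(true, one, 5))) = branch(succ(5), succ(branch(B, branch(true, one, 5), 5)), B). Substituting into the earlier binding gives X2 := branch(true, one, 5).
Decompose branch/3: succ(5) = succ(5),  succ(X1) = succ(branch(B, branch(true, one, 5), 5)),  succ(branch(true, one, 5)) = B.
Delete trivial equation succ(5) = succ(5).
Decompose succ/1: X1 = branch(B, branch(true, one, 5), 5).
Bind X1 := branch(B, branch(true, one, 5), 5); no other remaining equation mentions X1. Substituting into the earlier binding gives U := branch(B, branch(true, one, 5), 5).
Bind B := succ(branch(true, one, 5)). Substituting into the earlier bindings gives U := branch(succ(branch(true, one, 5)), branch(true, one, 5), 5), X1 := branch(succ(branch(true, one, 5)), branch(true, one, 5), 5).
MGU = { U -> branch(succ(branch(true, one, 5)), branch(true, one, 5), 5), A -> branch(m, one, one), X2 -> branch(true, one, 5), N -> branch(true, one, 5), X1 -> branch(succ(branch(true, one, 5)), branch(true, one, 5), 5), B -> succ(branch(true, one, 5)) }, so X1 -> branch(succ(branch(true, one, 5)), branch(true, one, 5), 5).

branch(succ(branch(true, one, 5)), branch(true, one, 5), 5)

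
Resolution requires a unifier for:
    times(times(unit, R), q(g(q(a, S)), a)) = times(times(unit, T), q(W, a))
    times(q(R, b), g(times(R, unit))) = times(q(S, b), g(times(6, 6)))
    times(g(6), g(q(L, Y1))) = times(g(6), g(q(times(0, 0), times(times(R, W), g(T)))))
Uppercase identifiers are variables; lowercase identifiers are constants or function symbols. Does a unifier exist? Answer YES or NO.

Decompose times/2: times(unit, R) = times(unit, T),  q(g(q(a, S)), a) = q(W, a).
Decompose times/2: unit = unit,  R = T.
Delete trivial equation unit = unit.
Bind R := T; substituting into the 2 remaining equations that mention R gives: times(q(T, b), g(times(T, unit))) = times(q(S, b), g(times(6, 6))),  times(g(6), g(q(L, Y1))) = times(g(6), g(q(times(0, 0), times(times(T, W), g(T))))).
Decompose q/2: g(q(a, S)) = W,  a = a.
Bind W := g(q(a, S)); substituting into the one remaining equation that mentions W gives: times(g(6), g(q(L, Y1))) = times(g(6), g(q(times(0, 0), times(times(T, g(q(a, S))), g(T))))).
Delete trivial equation a = a.
Decompose times/2: q(T, b) = q(S, b),  g(times(T, unit)) = g(times(6, 6)).
Decompose q/2: T = S,  b = b.
Bind T := S; substituting into the 2 remaining equations that mention T gives: g(times(S, unit)) = g(times(6, 6)),  times(g(6), g(q(L, Y1))) = times(g(6), g(q(times(0, 0), times(times(S, g(q(a, S))), g(S))))). Substituting into the earlier binding gives R := S.
Delete trivial equation b = b.
Decompose g/1: times(S, unit) = times(6, 6).
Decompose times/2: S = 6,  unit = 6.
Bind S := 6; substituting into the one remaining equation that mentions S gives: times(g(6), g(q(L, Y1))) = times(g(6), g(q(times(0, 0), times(times(6, g(q(a, 6))), g(6))))). Substituting into the earlier bindings gives R := 6, W := g(q(a, 6)), T := 6.
Clash: constants unit and 6 differ; no unifier exists.

NO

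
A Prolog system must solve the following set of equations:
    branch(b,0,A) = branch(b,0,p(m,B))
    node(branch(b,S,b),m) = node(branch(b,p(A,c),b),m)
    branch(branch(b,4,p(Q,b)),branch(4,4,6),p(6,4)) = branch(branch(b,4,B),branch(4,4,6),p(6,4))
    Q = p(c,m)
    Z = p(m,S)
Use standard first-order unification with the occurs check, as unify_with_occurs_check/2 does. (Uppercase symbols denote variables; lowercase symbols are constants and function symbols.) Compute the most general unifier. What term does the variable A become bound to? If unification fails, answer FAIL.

p(m,p(p(c,m),b))

Decompose branch/3: b = b,  0 = 0,  A = p(m,B).
Delete trivial equation b = b.
Delete trivial equation 0 = 0.
Bind A := p(m,B); substituting into the one remaining equation that mentions A gives: node(branch(b,S,b),m) = node(branch(b,p(p(m,B),c),b),m).
Decompose node/2: branch(b,S,b) = branch(b,p(p(m,B),c),b),  m = m.
Decompose branch/3: b = b,  S = p(p(m,B),c),  b = b.
Delete trivial equation b = b.
Bind S := p(p(m,B),c); substituting into the one remaining equation that mentions S gives: Z = p(m,p(p(m,B),c)).
Delete trivial equation b = b.
Delete trivial equation m = m.
Decompose branch/3: branch(b,4,p(Q,b)) = branch(b,4,B),  branch(4,4,6) = branch(4,4,6),  p(6,4) = p(6,4).
Decompose branch/3: b = b,  4 = 4,  p(Q,b) = B.
Delete trivial equation b = b.
Delete trivial equation 4 = 4.
Bind B := p(Q,b); substituting into the one remaining equation that mentions B gives: Z = p(m,p(p(m,p(Q,b)),c)). Substituting into the earlier bindings gives A := p(m,p(Q,b)), S := p(p(m,p(Q,b)),c).
Delete trivial equation branch(4,4,6) = branch(4,4,6).
Delete trivial equation p(6,4) = p(6,4).
Bind Q := p(c,m); substituting into the remaining equation gives: Z = p(m,p(p(m,p(p(c,m),b)),c)). Substituting into the earlier bindings gives A := p(m,p(p(c,m),b)), S := p(p(m,p(p(c,m),b)),c), B := p(p(c,m),b).
Bind Z := p(m,p(p(m,p(p(c,m),b)),c)).
MGU = { A = p(m,p(p(c,m),b)), S = p(p(m,p(p(c,m),b)),c), B = p(p(c,m),b), Q = p(c,m), Z = p(m,p(p(m,p(p(c,m),b)),c)) }, so A = p(m,p(p(c,m),b)).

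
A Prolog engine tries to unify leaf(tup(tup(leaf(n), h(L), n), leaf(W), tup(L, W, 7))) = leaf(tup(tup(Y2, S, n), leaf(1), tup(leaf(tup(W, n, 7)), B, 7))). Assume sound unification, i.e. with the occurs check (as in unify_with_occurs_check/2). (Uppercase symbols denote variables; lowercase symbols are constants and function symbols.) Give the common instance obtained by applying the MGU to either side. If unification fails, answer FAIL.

Decompose leaf/1: tup(tup(leaf(n), h(L), n), leaf(W), tup(L, W, 7)) = tup(tup(Y2, S, n), leaf(1), tup(leaf(tup(W, n, 7)), B, 7)).
Decompose tup/3: tup(leaf(n), h(L), n) = tup(Y2, S, n),  leaf(W) = leaf(1),  tup(L, W, 7) = tup(leaf(tup(W, n, 7)), B, 7).
Decompose tup/3: leaf(n) = Y2,  h(L) = S,  n = n.
Bind Y2 := leaf(n); no other remaining equation mentions Y2.
Bind S := h(L); no other remaining equation mentions S.
Delete trivial equation n = n.
Decompose leaf/1: W = 1.
Bind W := 1; substituting into the remaining equation gives: tup(L, 1, 7) = tup(leaf(tup(1, n, 7)), B, 7).
Decompose tup/3: L = leaf(tup(1, n, 7)),  1 = B,  7 = 7.
Bind L := leaf(tup(1, n, 7)); no other remaining equation mentions L. Substituting into the earlier binding gives S := h(leaf(tup(1, n, 7))).
Bind B := 1; no other remaining equation mentions B.
Delete trivial equation 7 = 7.
Applying the MGU to either side gives leaf(tup(tup(leaf(n), h(leaf(tup(1, n, 7))), n), leaf(1), tup(leaf(tup(1, n, 7)), 1, 7))).

leaf(tup(tup(leaf(n), h(leaf(tup(1, n, 7))), n), leaf(1), tup(leaf(tup(1, n, 7)), 1, 7)))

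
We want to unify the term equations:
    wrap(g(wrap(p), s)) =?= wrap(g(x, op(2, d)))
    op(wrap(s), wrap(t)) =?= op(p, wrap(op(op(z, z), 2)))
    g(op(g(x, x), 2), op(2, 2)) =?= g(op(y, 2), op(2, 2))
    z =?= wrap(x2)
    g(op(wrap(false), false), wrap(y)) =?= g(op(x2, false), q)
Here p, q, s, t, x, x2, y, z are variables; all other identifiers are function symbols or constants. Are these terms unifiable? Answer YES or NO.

YES

Decompose wrap/1: g(wrap(p), s) =?= g(x, op(2, d)).
Decompose g/2: wrap(p) =?= x,  s =?= op(2, d).
Bind x := wrap(p); substituting into the one remaining equation that mentions x gives: g(op(g(wrap(p), wrap(p)), 2), op(2, 2)) =?= g(op(y, 2), op(2, 2)).
Bind s := op(2, d); substituting into the one remaining equation that mentions s gives: op(wrap(op(2, d)), wrap(t)) =?= op(p, wrap(op(op(z, z), 2))).
Decompose op/2: wrap(op(2, d)) =?= p,  wrap(t) =?= wrap(op(op(z, z), 2)).
Bind p := wrap(op(2, d)); substituting into the one remaining equation that mentions p gives: g(op(g(wrap(wrap(op(2, d))), wrap(wrap(op(2, d)))), 2), op(2, 2)) =?= g(op(y, 2), op(2, 2)). Substituting into the earlier binding gives x := wrap(wrap(op(2, d))).
Decompose wrap/1: t =?= op(op(z, z), 2).
Bind t := op(op(z, z), 2); no other remaining equation mentions t.
Decompose g/2: op(g(wrap(wrap(op(2, d))), wrap(wrap(op(2, d)))), 2) =?= op(y, 2),  op(2, 2) =?= op(2, 2).
Decompose op/2: g(wrap(wrap(op(2, d))), wrap(wrap(op(2, d)))) =?= y,  2 =?= 2.
Bind y := g(wrap(wrap(op(2, d))), wrap(wrap(op(2, d)))); substituting into the one remaining equation that mentions y gives: g(op(wrap(false), false), wrap(g(wrap(wrap(op(2, d))), wrap(wrap(op(2, d)))))) =?= g(op(x2, false), q).
Delete trivial equation 2 =?= 2.
Delete trivial equation op(2, 2) =?= op(2, 2).
Bind z := wrap(x2); no other remaining equation mentions z. Substituting into the earlier binding gives t := op(op(wrap(x2), wrap(x2)), 2).
Decompose g/2: op(wrap(false), false) =?= op(x2, false),  wrap(g(wrap(wrap(op(2, d))), wrap(wrap(op(2, d))))) =?= q.
Decompose op/2: wrap(false) =?= x2,  false =?= false.
Bind x2 := wrap(false); no other remaining equation mentions x2. Substituting into the earlier bindings gives t := op(op(wrap(wrap(false)), wrap(wrap(false))), 2), z := wrap(wrap(false)).
Delete trivial equation false =?= false.
Bind q := wrap(g(wrap(wrap(op(2, d))), wrap(wrap(op(2, d))))).
No equations remain and no clash or occurs-check failure arose, so a unifier exists.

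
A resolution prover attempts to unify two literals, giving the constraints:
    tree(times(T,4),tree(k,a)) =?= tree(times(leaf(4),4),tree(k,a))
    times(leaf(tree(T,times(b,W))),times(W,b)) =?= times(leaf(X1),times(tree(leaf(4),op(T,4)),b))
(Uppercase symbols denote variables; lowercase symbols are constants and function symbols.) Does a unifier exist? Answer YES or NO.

YES

Decompose tree/2: times(T,4) =?= times(leaf(4),4),  tree(k,a) =?= tree(k,a).
Decompose times/2: T =?= leaf(4),  4 =?= 4.
Bind T := leaf(4); substituting into the one remaining equation that mentions T gives: times(leaf(tree(leaf(4),times(b,W))),times(W,b)) =?= times(leaf(X1),times(tree(leaf(4),op(leaf(4),4)),b)).
Delete trivial equation 4 =?= 4.
Delete trivial equation tree(k,a) =?= tree(k,a).
Decompose times/2: leaf(tree(leaf(4),times(b,W))) =?= leaf(X1),  times(W,b) =?= times(tree(leaf(4),op(leaf(4),4)),b).
Decompose leaf/1: tree(leaf(4),times(b,W)) =?= X1.
Bind X1 := tree(leaf(4),times(b,W)); no other remaining equation mentions X1.
Decompose times/2: W =?= tree(leaf(4),op(leaf(4),4)),  b =?= b.
Bind W := tree(leaf(4),op(leaf(4),4)); no other remaining equation mentions W. Substituting into the earlier binding gives X1 := tree(leaf(4),times(b,tree(leaf(4),op(leaf(4),4)))).
Delete trivial equation b =?= b.
No equations remain and no clash or occurs-check failure arose, so a unifier exists.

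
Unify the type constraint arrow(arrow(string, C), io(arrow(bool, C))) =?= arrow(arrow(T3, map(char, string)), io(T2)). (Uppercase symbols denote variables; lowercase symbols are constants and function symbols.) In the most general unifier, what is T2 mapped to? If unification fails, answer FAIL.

arrow(bool, map(char, string))

Decompose arrow/2: arrow(string, C) =?= arrow(T3, map(char, string)),  io(arrow(bool, C)) =?= io(T2).
Decompose arrow/2: string =?= T3,  C =?= map(char, string).
Bind T3 := string; no other remaining equation mentions T3.
Bind C := map(char, string); substituting into the remaining equation gives: io(arrow(bool, map(char, string))) =?= io(T2).
Decompose io/1: arrow(bool, map(char, string)) =?= T2.
Bind T2 := arrow(bool, map(char, string)).
MGU = { T3 -> string, C -> map(char, string), T2 -> arrow(bool, map(char, string)) }, so T2 -> arrow(bool, map(char, string)).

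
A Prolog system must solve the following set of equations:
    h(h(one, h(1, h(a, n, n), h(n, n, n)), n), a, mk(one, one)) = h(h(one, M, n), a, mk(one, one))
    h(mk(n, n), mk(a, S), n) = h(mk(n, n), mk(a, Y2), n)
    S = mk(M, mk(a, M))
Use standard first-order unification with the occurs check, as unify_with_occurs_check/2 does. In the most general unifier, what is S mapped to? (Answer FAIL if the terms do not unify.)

mk(h(1, h(a, n, n), h(n, n, n)), mk(a, h(1, h(a, n, n), h(n, n, n))))

Decompose h/3: h(one, h(1, h(a, n, n), h(n, n, n)), n) = h(one, M, n),  a = a,  mk(one, one) = mk(one, one).
Decompose h/3: one = one,  h(1, h(a, n, n), h(n, n, n)) = M,  n = n.
Delete trivial equation one = one.
Bind M := h(1, h(a, n, n), h(n, n, n)); substituting into the one remaining equation that mentions M gives: S = mk(h(1, h(a, n, n), h(n, n, n)), mk(a, h(1, h(a, n, n), h(n, n, n)))).
Delete trivial equation n = n.
Delete trivial equation a = a.
Delete trivial equation mk(one, one) = mk(one, one).
Decompose h/3: mk(n, n) = mk(n, n),  mk(a, S) = mk(a, Y2),  n = n.
Delete trivial equation mk(n, n) = mk(n, n).
Decompose mk/2: a = a,  S = Y2.
Delete trivial equation a = a.
Bind S := Y2; substituting into the one remaining equation that mentions S gives: Y2 = mk(h(1, h(a, n, n), h(n, n, n)), mk(a, h(1, h(a, n, n), h(n, n, n)))).
Delete trivial equation n = n.
Bind Y2 := mk(h(1, h(a, n, n), h(n, n, n)), mk(a, h(1, h(a, n, n), h(n, n, n)))). Substituting into the earlier binding gives S := mk(h(1, h(a, n, n), h(n, n, n)), mk(a, h(1, h(a, n, n), h(n, n, n)))).
MGU = { M = h(1, h(a, n, n), h(n, n, n)), S = mk(h(1, h(a, n, n), h(n, n, n)), mk(a, h(1, h(a, n, n), h(n, n, n)))), Y2 = mk(h(1, h(a, n, n), h(n, n, n)), mk(a, h(1, h(a, n, n), h(n, n, n)))) }, so S = mk(h(1, h(a, n, n), h(n, n, n)), mk(a, h(1, h(a, n, n), h(n, n, n)))).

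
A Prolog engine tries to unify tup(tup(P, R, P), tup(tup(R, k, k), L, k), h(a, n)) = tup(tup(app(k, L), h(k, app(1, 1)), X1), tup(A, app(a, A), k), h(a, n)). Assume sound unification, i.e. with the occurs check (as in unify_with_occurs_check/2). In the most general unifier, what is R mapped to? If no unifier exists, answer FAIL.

Decompose tup/3: tup(P, R, P) = tup(app(k, L), h(k, app(1, 1)), X1),  tup(tup(R, k, k), L, k) = tup(A, app(a, A), k),  h(a, n) = h(a, n).
Decompose tup/3: P = app(k, L),  R = h(k, app(1, 1)),  P = X1.
Bind P := app(k, L); substituting into the one remaining equation that mentions P gives: app(k, L) = X1.
Bind R := h(k, app(1, 1)); substituting into the one remaining equation that mentions R gives: tup(tup(h(k, app(1, 1)), k, k), L, k) = tup(A, app(a, A), k).
Bind X1 := app(k, L); no other remaining equation mentions X1.
Decompose tup/3: tup(h(k, app(1, 1)), k, k) = A,  L = app(a, A),  k = k.
Bind A := tup(h(k, app(1, 1)), k, k); substituting into the one remaining equation that mentions A gives: L = app(a, tup(h(k, app(1, 1)), k, k)).
Bind L := app(a, tup(h(k, app(1, 1)), k, k)); no other remaining equation mentions L. Substituting into the earlier bindings gives P := app(k, app(a, tup(h(k, app(1, 1)), k, k))), X1 := app(k, app(a, tup(h(k, app(1, 1)), k, k))).
Delete trivial equation k = k.
Delete trivial equation h(a, n) = h(a, n).
MGU = { P ↦ app(k, app(a, tup(h(k, app(1, 1)), k, k))), R ↦ h(k, app(1, 1)), X1 ↦ app(k, app(a, tup(h(k, app(1, 1)), k, k))), A ↦ tup(h(k, app(1, 1)), k, k), L ↦ app(a, tup(h(k, app(1, 1)), k, k)) }, so R ↦ h(k, app(1, 1)).

h(k, app(1, 1))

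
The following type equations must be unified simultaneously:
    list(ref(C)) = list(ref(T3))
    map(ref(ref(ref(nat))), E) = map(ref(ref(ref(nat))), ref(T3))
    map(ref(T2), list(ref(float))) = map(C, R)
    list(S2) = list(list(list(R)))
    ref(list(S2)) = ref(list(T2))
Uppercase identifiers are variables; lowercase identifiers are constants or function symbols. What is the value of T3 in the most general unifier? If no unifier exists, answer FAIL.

Decompose list/1: ref(C) = ref(T3).
Decompose ref/1: C = T3.
Bind C := T3; substituting into the one remaining equation that mentions C gives: map(ref(T2), list(ref(float))) = map(T3, R).
Decompose map/2: ref(ref(ref(nat))) = ref(ref(ref(nat))),  E = ref(T3).
Delete trivial equation ref(ref(ref(nat))) = ref(ref(ref(nat))).
Bind E := ref(T3); no other remaining equation mentions E.
Decompose map/2: ref(T2) = T3,  list(ref(float)) = R.
Bind T3 := ref(T2); no other remaining equation mentions T3. Substituting into the earlier bindings gives C := ref(T2), E := ref(ref(T2)).
Bind R := list(ref(float)); substituting into the one remaining equation that mentions R gives: list(S2) = list(list(list(list(ref(float))))).
Decompose list/1: S2 = list(list(list(ref(float)))).
Bind S2 := list(list(list(ref(float)))); substituting into the remaining equation gives: ref(list(list(list(list(ref(float)))))) = ref(list(T2)).
Decompose ref/1: list(list(list(list(ref(float))))) = list(T2).
Decompose list/1: list(list(list(ref(float)))) = T2.
Bind T2 := list(list(list(ref(float)))). Substituting into the earlier bindings gives C := ref(list(list(list(ref(float))))), E := ref(ref(list(list(list(ref(float)))))), T3 := ref(list(list(list(ref(float))))).
MGU = { C -> ref(list(list(list(ref(float))))), E -> ref(ref(list(list(list(ref(float)))))), T3 -> ref(list(list(list(ref(float))))), R -> list(ref(float)), S2 -> list(list(list(ref(float)))), T2 -> list(list(list(ref(float)))) }, so T3 -> ref(list(list(list(ref(float))))).

ref(list(list(list(ref(float)))))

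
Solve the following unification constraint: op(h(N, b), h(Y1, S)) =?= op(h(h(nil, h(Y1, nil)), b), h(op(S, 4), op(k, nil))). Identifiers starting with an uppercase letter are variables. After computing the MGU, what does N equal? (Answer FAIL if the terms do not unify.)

Decompose op/2: h(N, b) =?= h(h(nil, h(Y1, nil)), b),  h(Y1, S) =?= h(op(S, 4), op(k, nil)).
Decompose h/2: N =?= h(nil, h(Y1, nil)),  b =?= b.
Bind N := h(nil, h(Y1, nil)); no other remaining equation mentions N.
Delete trivial equation b =?= b.
Decompose h/2: Y1 =?= op(S, 4),  S =?= op(k, nil).
Bind Y1 := op(S, 4); no other remaining equation mentions Y1. Substituting into the earlier binding gives N := h(nil, h(op(S, 4), nil)).
Bind S := op(k, nil). Substituting into the earlier bindings gives N := h(nil, h(op(op(k, nil), 4), nil)), Y1 := op(op(k, nil), 4).
MGU = { N ↦ h(nil, h(op(op(k, nil), 4), nil)), Y1 ↦ op(op(k, nil), 4), S ↦ op(k, nil) }, so N ↦ h(nil, h(op(op(k, nil), 4), nil)).

h(nil, h(op(op(k, nil), 4), nil))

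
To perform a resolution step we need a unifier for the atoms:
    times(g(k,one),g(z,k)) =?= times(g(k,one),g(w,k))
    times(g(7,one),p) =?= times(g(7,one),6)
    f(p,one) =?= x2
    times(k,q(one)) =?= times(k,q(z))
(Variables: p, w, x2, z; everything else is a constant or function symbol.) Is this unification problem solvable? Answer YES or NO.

YES

Decompose times/2: g(k,one) =?= g(k,one),  g(z,k) =?= g(w,k).
Delete trivial equation g(k,one) =?= g(k,one).
Decompose g/2: z =?= w,  k =?= k.
Bind z := w; substituting into the one remaining equation that mentions z gives: times(k,q(one)) =?= times(k,q(w)).
Delete trivial equation k =?= k.
Decompose times/2: g(7,one) =?= g(7,one),  p =?= 6.
Delete trivial equation g(7,one) =?= g(7,one).
Bind p := 6; substituting into the one remaining equation that mentions p gives: f(6,one) =?= x2.
Bind x2 := f(6,one); no other remaining equation mentions x2.
Decompose times/2: k =?= k,  q(one) =?= q(w).
Delete trivial equation k =?= k.
Decompose q/1: one =?= w.
Bind w := one. Substituting into the earlier binding gives z := one.
No equations remain and no clash or occurs-check failure arose, so a unifier exists.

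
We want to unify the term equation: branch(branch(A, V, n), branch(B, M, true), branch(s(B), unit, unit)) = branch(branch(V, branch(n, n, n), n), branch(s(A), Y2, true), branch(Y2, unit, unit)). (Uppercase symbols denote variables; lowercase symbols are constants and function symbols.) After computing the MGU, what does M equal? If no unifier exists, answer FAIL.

Decompose branch/3: branch(A, V, n) = branch(V, branch(n, n, n), n),  branch(B, M, true) = branch(s(A), Y2, true),  branch(s(B), unit, unit) = branch(Y2, unit, unit).
Decompose branch/3: A = V,  V = branch(n, n, n),  n = n.
Bind A := V; substituting into the one remaining equation that mentions A gives: branch(B, M, true) = branch(s(V), Y2, true).
Bind V := branch(n, n, n); substituting into the one remaining equation that mentions V gives: branch(B, M, true) = branch(s(branch(n, n, n)), Y2, true). Substituting into the earlier binding gives A := branch(n, n, n).
Delete trivial equation n = n.
Decompose branch/3: B = s(branch(n, n, n)),  M = Y2,  true = true.
Bind B := s(branch(n, n, n)); substituting into the one remaining equation that mentions B gives: branch(s(s(branch(n, n, n))), unit, unit) = branch(Y2, unit, unit).
Bind M := Y2; no other remaining equation mentions M.
Delete trivial equation true = true.
Decompose branch/3: s(s(branch(n, n, n))) = Y2,  unit = unit,  unit = unit.
Bind Y2 := s(s(branch(n, n, n))); no other remaining equation mentions Y2. Substituting into the earlier binding gives M := s(s(branch(n, n, n))).
Delete trivial equation unit = unit.
Delete trivial equation unit = unit.
MGU = { A ↦ branch(n, n, n), V ↦ branch(n, n, n), B ↦ s(branch(n, n, n)), M ↦ s(s(branch(n, n, n))), Y2 ↦ s(s(branch(n, n, n))) }, so M ↦ s(s(branch(n, n, n))).

s(s(branch(n, n, n)))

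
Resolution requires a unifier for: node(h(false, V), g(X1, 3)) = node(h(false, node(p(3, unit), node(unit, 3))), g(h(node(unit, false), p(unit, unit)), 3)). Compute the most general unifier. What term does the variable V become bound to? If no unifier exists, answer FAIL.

Decompose node/2: h(false, V) = h(false, node(p(3, unit), node(unit, 3))),  g(X1, 3) = g(h(node(unit, false), p(unit, unit)), 3).
Decompose h/2: false = false,  V = node(p(3, unit), node(unit, 3)).
Delete trivial equation false = false.
Bind V := node(p(3, unit), node(unit, 3)); no other remaining equation mentions V.
Decompose g/2: X1 = h(node(unit, false), p(unit, unit)),  3 = 3.
Bind X1 := h(node(unit, false), p(unit, unit)); no other remaining equation mentions X1.
Delete trivial equation 3 = 3.
MGU = { V -> node(p(3, unit), node(unit, 3)), X1 -> h(node(unit, false), p(unit, unit)) }, so V -> node(p(3, unit), node(unit, 3)).

node(p(3, unit), node(unit, 3))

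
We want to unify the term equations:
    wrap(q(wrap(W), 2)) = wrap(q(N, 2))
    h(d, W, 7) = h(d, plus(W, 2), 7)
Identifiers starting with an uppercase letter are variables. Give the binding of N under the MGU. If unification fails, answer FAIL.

Decompose wrap/1: q(wrap(W), 2) = q(N, 2).
Decompose q/2: wrap(W) = N,  2 = 2.
Bind N := wrap(W); no other remaining equation mentions N.
Delete trivial equation 2 = 2.
Decompose h/3: d = d,  W = plus(W, 2),  7 = 7.
Delete trivial equation d = d.
Occurs check fails: W occurs in plus(W, 2); the equation W = plus(W, 2) has no finite solution.

FAIL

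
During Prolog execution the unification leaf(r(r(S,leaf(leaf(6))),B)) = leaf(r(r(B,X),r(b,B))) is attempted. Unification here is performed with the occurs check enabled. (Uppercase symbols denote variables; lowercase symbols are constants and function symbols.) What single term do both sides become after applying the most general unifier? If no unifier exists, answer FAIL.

FAIL

Decompose leaf/1: r(r(S,leaf(leaf(6))),B) = r(r(B,X),r(b,B)).
Decompose r/2: r(S,leaf(leaf(6))) = r(B,X),  B = r(b,B).
Decompose r/2: S = B,  leaf(leaf(6)) = X.
Bind S := B; no other remaining equation mentions S.
Bind X := leaf(leaf(6)); no other remaining equation mentions X.
Occurs check fails: B occurs in r(b,B); the equation B = r(b,B) has no finite solution.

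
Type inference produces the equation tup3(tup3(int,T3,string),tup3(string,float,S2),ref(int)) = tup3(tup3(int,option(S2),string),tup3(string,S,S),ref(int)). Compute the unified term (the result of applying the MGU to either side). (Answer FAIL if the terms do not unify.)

tup3(tup3(int,option(float),string),tup3(string,float,float),ref(int))

Decompose tup3/3: tup3(int,T3,string) = tup3(int,option(S2),string),  tup3(string,float,S2) = tup3(string,S,S),  ref(int) = ref(int).
Decompose tup3/3: int = int,  T3 = option(S2),  string = string.
Delete trivial equation int = int.
Bind T3 := option(S2); no other remaining equation mentions T3.
Delete trivial equation string = string.
Decompose tup3/3: string = string,  float = S,  S2 = S.
Delete trivial equation string = string.
Bind S := float; substituting into the one remaining equation that mentions S gives: S2 = float.
Bind S2 := float; no other remaining equation mentions S2. Substituting into the earlier binding gives T3 := option(float).
Delete trivial equation ref(int) = ref(int).
Applying the MGU to either side gives tup3(tup3(int,option(float),string),tup3(string,float,float),ref(int)).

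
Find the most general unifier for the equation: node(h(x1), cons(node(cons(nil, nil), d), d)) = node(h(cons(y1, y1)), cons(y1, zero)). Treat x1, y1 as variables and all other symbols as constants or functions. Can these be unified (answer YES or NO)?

Decompose node/2: h(x1) = h(cons(y1, y1)),  cons(node(cons(nil, nil), d), d) = cons(y1, zero).
Decompose h/1: x1 = cons(y1, y1).
Bind x1 := cons(y1, y1); no other remaining equation mentions x1.
Decompose cons/2: node(cons(nil, nil), d) = y1,  d = zero.
Bind y1 := node(cons(nil, nil), d); no other remaining equation mentions y1. Substituting into the earlier binding gives x1 := cons(node(cons(nil, nil), d), node(cons(nil, nil), d)).
Clash: constants d and zero differ; no unifier exists.

NO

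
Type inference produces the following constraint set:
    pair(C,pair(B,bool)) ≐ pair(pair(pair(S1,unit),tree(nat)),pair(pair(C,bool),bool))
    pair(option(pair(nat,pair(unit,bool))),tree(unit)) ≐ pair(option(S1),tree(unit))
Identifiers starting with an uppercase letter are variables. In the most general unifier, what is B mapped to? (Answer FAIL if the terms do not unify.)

pair(pair(pair(pair(nat,pair(unit,bool)),unit),tree(nat)),bool)

Decompose pair/2: C ≐ pair(pair(S1,unit),tree(nat)),  pair(B,bool) ≐ pair(pair(C,bool),bool).
Bind C := pair(pair(S1,unit),tree(nat)); substituting into the one remaining equation that mentions C gives: pair(B,bool) ≐ pair(pair(pair(pair(S1,unit),tree(nat)),bool),bool).
Decompose pair/2: B ≐ pair(pair(pair(S1,unit),tree(nat)),bool),  bool ≐ bool.
Bind B := pair(pair(pair(S1,unit),tree(nat)),bool); no other remaining equation mentions B.
Delete trivial equation bool ≐ bool.
Decompose pair/2: option(pair(nat,pair(unit,bool))) ≐ option(S1),  tree(unit) ≐ tree(unit).
Decompose option/1: pair(nat,pair(unit,bool)) ≐ S1.
Bind S1 := pair(nat,pair(unit,bool)); no other remaining equation mentions S1. Substituting into the earlier bindings gives C := pair(pair(pair(nat,pair(unit,bool)),unit),tree(nat)), B := pair(pair(pair(pair(nat,pair(unit,bool)),unit),tree(nat)),bool).
Delete trivial equation tree(unit) ≐ tree(unit).
MGU = { C := pair(pair(pair(nat,pair(unit,bool)),unit),tree(nat)), B := pair(pair(pair(pair(nat,pair(unit,bool)),unit),tree(nat)),bool), S1 := pair(nat,pair(unit,bool)) }, so B := pair(pair(pair(pair(nat,pair(unit,bool)),unit),tree(nat)),bool).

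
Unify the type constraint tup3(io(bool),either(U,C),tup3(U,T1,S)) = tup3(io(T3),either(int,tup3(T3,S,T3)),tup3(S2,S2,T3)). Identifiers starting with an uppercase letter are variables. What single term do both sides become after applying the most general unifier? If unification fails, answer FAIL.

tup3(io(bool),either(int,tup3(bool,bool,bool)),tup3(int,int,bool))

Decompose tup3/3: io(bool) = io(T3),  either(U,C) = either(int,tup3(T3,S,T3)),  tup3(U,T1,S) = tup3(S2,S2,T3).
Decompose io/1: bool = T3.
Bind T3 := bool; substituting into the remaining equations gives: either(U,C) = either(int,tup3(bool,S,bool)),  tup3(U,T1,S) = tup3(S2,S2,bool).
Decompose either/2: U = int,  C = tup3(bool,S,bool).
Bind U := int; substituting into the one remaining equation that mentions U gives: tup3(int,T1,S) = tup3(S2,S2,bool).
Bind C := tup3(bool,S,bool); no other remaining equation mentions C.
Decompose tup3/3: int = S2,  T1 = S2,  S = bool.
Bind S2 := int; substituting into the one remaining equation that mentions S2 gives: T1 = int.
Bind T1 := int; no other remaining equation mentions T1.
Bind S := bool. Substituting into the earlier binding gives C := tup3(bool,bool,bool).
Applying the MGU to either side gives tup3(io(bool),either(int,tup3(bool,bool,bool)),tup3(int,int,bool)).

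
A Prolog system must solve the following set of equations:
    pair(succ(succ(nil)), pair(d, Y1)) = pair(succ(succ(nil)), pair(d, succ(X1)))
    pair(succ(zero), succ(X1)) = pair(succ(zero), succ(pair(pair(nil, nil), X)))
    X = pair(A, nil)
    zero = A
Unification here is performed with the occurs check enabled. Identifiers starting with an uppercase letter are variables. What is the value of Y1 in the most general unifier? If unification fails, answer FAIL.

Decompose pair/2: succ(succ(nil)) = succ(succ(nil)),  pair(d, Y1) = pair(d, succ(X1)).
Delete trivial equation succ(succ(nil)) = succ(succ(nil)).
Decompose pair/2: d = d,  Y1 = succ(X1).
Delete trivial equation d = d.
Bind Y1 := succ(X1); no other remaining equation mentions Y1.
Decompose pair/2: succ(zero) = succ(zero),  succ(X1) = succ(pair(pair(nil, nil), X)).
Delete trivial equation succ(zero) = succ(zero).
Decompose succ/1: X1 = pair(pair(nil, nil), X).
Bind X1 := pair(pair(nil, nil), X); no other remaining equation mentions X1. Substituting into the earlier binding gives Y1 := succ(pair(pair(nil, nil), X)).
Bind X := pair(A, nil); no other remaining equation mentions X. Substituting into the earlier bindings gives Y1 := succ(pair(pair(nil, nil), pair(A, nil))), X1 := pair(pair(nil, nil), pair(A, nil)).
Bind A := zero. Substituting into the earlier bindings gives Y1 := succ(pair(pair(nil, nil), pair(zero, nil))), X1 := pair(pair(nil, nil), pair(zero, nil)), X := pair(zero, nil).
MGU = { Y1 ↦ succ(pair(pair(nil, nil), pair(zero, nil))), X1 ↦ pair(pair(nil, nil), pair(zero, nil)), X ↦ pair(zero, nil), A ↦ zero }, so Y1 ↦ succ(pair(pair(nil, nil), pair(zero, nil))).

succ(pair(pair(nil, nil), pair(zero, nil)))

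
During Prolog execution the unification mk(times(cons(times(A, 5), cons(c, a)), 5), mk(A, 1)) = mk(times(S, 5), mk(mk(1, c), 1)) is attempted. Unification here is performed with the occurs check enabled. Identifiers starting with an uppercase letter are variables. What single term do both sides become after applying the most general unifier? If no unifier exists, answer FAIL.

mk(times(cons(times(mk(1, c), 5), cons(c, a)), 5), mk(mk(1, c), 1))

Decompose mk/2: times(cons(times(A, 5), cons(c, a)), 5) = times(S, 5),  mk(A, 1) = mk(mk(1, c), 1).
Decompose times/2: cons(times(A, 5), cons(c, a)) = S,  5 = 5.
Bind S := cons(times(A, 5), cons(c, a)); no other remaining equation mentions S.
Delete trivial equation 5 = 5.
Decompose mk/2: A = mk(1, c),  1 = 1.
Bind A := mk(1, c); no other remaining equation mentions A. Substituting into the earlier binding gives S := cons(times(mk(1, c), 5), cons(c, a)).
Delete trivial equation 1 = 1.
Applying the MGU to either side gives mk(times(cons(times(mk(1, c), 5), cons(c, a)), 5), mk(mk(1, c), 1)).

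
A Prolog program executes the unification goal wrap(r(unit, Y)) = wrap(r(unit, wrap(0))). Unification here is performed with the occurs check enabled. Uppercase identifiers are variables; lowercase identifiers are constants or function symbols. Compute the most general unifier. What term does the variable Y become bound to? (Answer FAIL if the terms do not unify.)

wrap(0)

Decompose wrap/1: r(unit, Y) = r(unit, wrap(0)).
Decompose r/2: unit = unit,  Y = wrap(0).
Delete trivial equation unit = unit.
Bind Y := wrap(0).
MGU = { Y = wrap(0) }, so Y = wrap(0).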